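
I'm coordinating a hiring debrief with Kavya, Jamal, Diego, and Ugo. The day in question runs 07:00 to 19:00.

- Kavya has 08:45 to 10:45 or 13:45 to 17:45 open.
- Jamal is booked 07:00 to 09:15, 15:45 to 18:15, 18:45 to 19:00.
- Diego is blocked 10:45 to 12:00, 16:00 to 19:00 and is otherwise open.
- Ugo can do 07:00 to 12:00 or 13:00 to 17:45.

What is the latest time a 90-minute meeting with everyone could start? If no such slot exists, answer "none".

14:15

Kavya free: 08:45-10:45, 13:45-17:45.
Jamal free: 09:15-15:45, 18:15-18:45 (invert busy blocks within the working day).
Diego free: 07:00-10:45, 12:00-16:00 (invert busy blocks within the working day).
Ugo free: 07:00-12:00, 13:00-17:45.
Kavya ∩ Jamal: 09:15-10:45, 13:45-15:45.
Kavya ∩ Jamal ∩ Diego: 09:15-10:45, 13:45-15:45.
Kavya ∩ Jamal ∩ Diego ∩ Ugo: 09:15-10:45, 13:45-15:45.
So the common availability across everyone is 09:15-10:45, 13:45-15:45.
The last common window of at least 90 minutes is 13:45-15:45; a 90-minute meeting can start as late as 14:15 and still end by 15:45.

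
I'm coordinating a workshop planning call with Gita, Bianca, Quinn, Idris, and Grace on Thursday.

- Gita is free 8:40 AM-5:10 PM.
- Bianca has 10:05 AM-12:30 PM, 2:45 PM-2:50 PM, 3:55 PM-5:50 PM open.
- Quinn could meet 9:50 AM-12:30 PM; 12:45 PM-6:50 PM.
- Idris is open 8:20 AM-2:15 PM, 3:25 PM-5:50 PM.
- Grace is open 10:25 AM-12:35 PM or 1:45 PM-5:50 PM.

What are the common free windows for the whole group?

Gita ∩ Bianca: 10:05-12:30, 14:45-14:50, 15:55-17:10.
Gita ∩ Bianca ∩ Quinn: 10:05-12:30, 14:45-14:50, 15:55-17:10.
Gita ∩ Bianca ∩ Quinn ∩ Idris: 10:05-12:30, 15:55-17:10.
Gita ∩ Bianca ∩ Quinn ∩ Idris ∩ Grace: 10:25-12:30, 15:55-17:10.

10:25-12:30, 15:55-17:10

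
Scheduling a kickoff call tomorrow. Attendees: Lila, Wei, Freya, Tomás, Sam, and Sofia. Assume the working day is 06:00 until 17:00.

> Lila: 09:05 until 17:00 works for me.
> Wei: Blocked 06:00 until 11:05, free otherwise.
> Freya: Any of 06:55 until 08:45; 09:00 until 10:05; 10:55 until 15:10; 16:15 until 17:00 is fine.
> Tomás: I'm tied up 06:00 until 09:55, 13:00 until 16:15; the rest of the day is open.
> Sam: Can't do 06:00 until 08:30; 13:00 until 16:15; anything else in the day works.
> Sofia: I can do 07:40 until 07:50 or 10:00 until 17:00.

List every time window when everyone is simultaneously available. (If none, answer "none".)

Lila free: 09:05-17:00.
Wei free: 11:05-17:00 (invert busy blocks within the working day).
Freya free: 06:55-08:45, 09:00-10:05, 10:55-15:10, 16:15-17:00.
Tomás free: 09:55-13:00, 16:15-17:00 (invert busy blocks within the working day).
Sam free: 08:30-13:00, 16:15-17:00 (invert busy blocks within the working day).
Sofia free: 07:40-07:50, 10:00-17:00.
Lila ∩ Wei: 11:05-17:00.
Lila ∩ Wei ∩ Freya: 11:05-15:10, 16:15-17:00.
Lila ∩ Wei ∩ Freya ∩ Tomás: 11:05-13:00, 16:15-17:00.
Lila ∩ Wei ∩ Freya ∩ Tomás ∩ Sam: 11:05-13:00, 16:15-17:00.
Lila ∩ Wei ∩ Freya ∩ Tomás ∩ Sam ∩ Sofia: 11:05-13:00, 16:15-17:00.

11:05-13:00, 16:15-17:00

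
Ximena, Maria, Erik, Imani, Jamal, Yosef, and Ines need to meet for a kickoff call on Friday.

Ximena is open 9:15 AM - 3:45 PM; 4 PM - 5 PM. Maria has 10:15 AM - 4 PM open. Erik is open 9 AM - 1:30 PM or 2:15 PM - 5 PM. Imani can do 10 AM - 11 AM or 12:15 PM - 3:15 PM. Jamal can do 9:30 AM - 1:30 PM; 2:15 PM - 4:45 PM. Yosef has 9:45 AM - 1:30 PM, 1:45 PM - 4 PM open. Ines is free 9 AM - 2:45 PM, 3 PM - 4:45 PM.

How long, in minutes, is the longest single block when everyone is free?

75

Ximena ∩ Maria: 10:15-15:45.
Ximena ∩ Maria ∩ Erik: 10:15-13:30, 14:15-15:45.
Ximena ∩ Maria ∩ Erik ∩ Imani: 10:15-11:00, 12:15-13:30, 14:15-15:15.
Ximena ∩ Maria ∩ Erik ∩ Imani ∩ Jamal: 10:15-11:00, 12:15-13:30, 14:15-15:15.
Ximena ∩ Maria ∩ Erik ∩ Imani ∩ Jamal ∩ Yosef: 10:15-11:00, 12:15-13:30, 14:15-15:15.
Ximena ∩ Maria ∩ Erik ∩ Imani ∩ Jamal ∩ Yosef ∩ Ines: 10:15-11:00, 12:15-13:30, 14:15-14:45, 15:00-15:15.
Those are the intersection windows.
The longest is 12:15-13:30 at 75 minutes.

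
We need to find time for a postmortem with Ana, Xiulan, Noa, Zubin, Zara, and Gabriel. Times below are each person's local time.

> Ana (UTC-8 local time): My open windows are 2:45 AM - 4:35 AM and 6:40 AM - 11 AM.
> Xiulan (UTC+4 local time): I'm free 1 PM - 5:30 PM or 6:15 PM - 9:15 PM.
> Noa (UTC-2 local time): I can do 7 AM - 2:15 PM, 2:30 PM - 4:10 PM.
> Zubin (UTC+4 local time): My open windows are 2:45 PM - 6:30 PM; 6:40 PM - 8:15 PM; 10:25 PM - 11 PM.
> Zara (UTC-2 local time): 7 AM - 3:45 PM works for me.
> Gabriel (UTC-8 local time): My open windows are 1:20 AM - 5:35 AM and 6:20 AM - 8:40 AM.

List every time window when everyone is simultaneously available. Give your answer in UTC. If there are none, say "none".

10:45-12:35, 14:40-16:15

Ana in UTC: 10:45-12:35, 14:40-19:00 (add 8h to convert from UTC-8).
Xiulan in UTC: 09:00-13:30, 14:15-17:15 (subtract 4h to convert from UTC+4).
Noa in UTC: 09:00-16:15, 16:30-18:10 (add 2h to convert from UTC-2).
Zubin in UTC: 10:45-14:30, 14:40-16:15, 18:25-19:00 (subtract 4h to convert from UTC+4).
Zara in UTC: 09:00-17:45 (add 2h to convert from UTC-2).
Gabriel in UTC: 09:20-13:35, 14:20-16:40 (add 8h to convert from UTC-8).
Ana ∩ Xiulan: 10:45-12:35, 14:40-17:15.
Ana ∩ Xiulan ∩ Noa: 10:45-12:35, 14:40-16:15, 16:30-17:15.
Ana ∩ Xiulan ∩ Noa ∩ Zubin: 10:45-12:35, 14:40-16:15.
Ana ∩ Xiulan ∩ Noa ∩ Zubin ∩ Zara: 10:45-12:35, 14:40-16:15.
Ana ∩ Xiulan ∩ Noa ∩ Zubin ∩ Zara ∩ Gabriel: 10:45-12:35, 14:40-16:15.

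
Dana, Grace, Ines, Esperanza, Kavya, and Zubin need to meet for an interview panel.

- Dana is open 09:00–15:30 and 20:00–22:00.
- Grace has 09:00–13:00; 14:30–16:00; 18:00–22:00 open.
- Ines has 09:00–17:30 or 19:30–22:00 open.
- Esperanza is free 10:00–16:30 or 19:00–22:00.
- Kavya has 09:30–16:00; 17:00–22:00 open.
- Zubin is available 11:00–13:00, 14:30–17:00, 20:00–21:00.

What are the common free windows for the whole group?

Dana ∩ Grace: 09:00-13:00, 14:30-15:30, 20:00-22:00.
Dana ∩ Grace ∩ Ines: 09:00-13:00, 14:30-15:30, 20:00-22:00.
Dana ∩ Grace ∩ Ines ∩ Esperanza: 10:00-13:00, 14:30-15:30, 20:00-22:00.
Dana ∩ Grace ∩ Ines ∩ Esperanza ∩ Kavya: 10:00-13:00, 14:30-15:30, 20:00-22:00.
Dana ∩ Grace ∩ Ines ∩ Esperanza ∩ Kavya ∩ Zubin: 11:00-13:00, 14:30-15:30, 20:00-21:00.
So the common availability across everyone is 11:00-13:00, 14:30-15:30, 20:00-21:00.

11:00-13:00, 14:30-15:30, 20:00-21:00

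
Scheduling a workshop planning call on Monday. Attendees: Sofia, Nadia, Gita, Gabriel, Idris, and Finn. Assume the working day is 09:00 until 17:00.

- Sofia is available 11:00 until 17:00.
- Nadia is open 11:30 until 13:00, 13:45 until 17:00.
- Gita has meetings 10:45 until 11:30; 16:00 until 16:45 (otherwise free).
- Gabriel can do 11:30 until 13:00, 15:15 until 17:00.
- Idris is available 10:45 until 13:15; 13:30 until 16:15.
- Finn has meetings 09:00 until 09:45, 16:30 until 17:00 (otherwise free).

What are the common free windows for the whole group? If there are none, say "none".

Sofia free: 11:00-17:00.
Nadia free: 11:30-13:00, 13:45-17:00.
Gita free: 09:00-10:45, 11:30-16:00, 16:45-17:00 (invert busy blocks within the working day).
Gabriel free: 11:30-13:00, 15:15-17:00.
Idris free: 10:45-13:15, 13:30-16:15.
Finn free: 09:45-16:30 (invert busy blocks within the working day).
Sofia ∩ Nadia: 11:30-13:00, 13:45-17:00.
Sofia ∩ Nadia ∩ Gita: 11:30-13:00, 13:45-16:00, 16:45-17:00.
Sofia ∩ Nadia ∩ Gita ∩ Gabriel: 11:30-13:00, 15:15-16:00, 16:45-17:00.
Sofia ∩ Nadia ∩ Gita ∩ Gabriel ∩ Idris: 11:30-13:00, 15:15-16:00.
Sofia ∩ Nadia ∩ Gita ∩ Gabriel ∩ Idris ∩ Finn: 11:30-13:00, 15:15-16:00.

11:30-13:00, 15:15-16:00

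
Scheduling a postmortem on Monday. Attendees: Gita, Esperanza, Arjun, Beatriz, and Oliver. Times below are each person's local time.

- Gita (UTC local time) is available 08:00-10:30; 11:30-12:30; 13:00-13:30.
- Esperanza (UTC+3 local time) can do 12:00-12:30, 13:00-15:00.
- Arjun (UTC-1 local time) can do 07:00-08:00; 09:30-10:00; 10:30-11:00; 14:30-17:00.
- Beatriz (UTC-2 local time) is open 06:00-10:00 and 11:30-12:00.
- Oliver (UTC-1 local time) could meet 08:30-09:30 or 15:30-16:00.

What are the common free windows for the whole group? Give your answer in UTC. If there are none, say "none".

none

Gita in UTC: 08:00-10:30, 11:30-12:30, 13:00-13:30.
Esperanza in UTC: 09:00-09:30, 10:00-12:00 (subtract 3h to convert from UTC+3).
Arjun in UTC: 08:00-09:00, 10:30-11:00, 11:30-12:00, 15:30-18:00 (add 1h to convert from UTC-1).
Beatriz in UTC: 08:00-12:00, 13:30-14:00 (add 2h to convert from UTC-2).
Oliver in UTC: 09:30-10:30, 16:30-17:00 (add 1h to convert from UTC-1).
Gita ∩ Esperanza: 09:00-09:30, 10:00-10:30, 11:30-12:00.
Gita ∩ Esperanza ∩ Arjun: 11:30-12:00.
Gita ∩ Esperanza ∩ Arjun ∩ Beatriz: 11:30-12:00.
Gita ∩ Esperanza ∩ Arjun ∩ Beatriz ∩ Oliver: ∅.
There is no time when everyone is free.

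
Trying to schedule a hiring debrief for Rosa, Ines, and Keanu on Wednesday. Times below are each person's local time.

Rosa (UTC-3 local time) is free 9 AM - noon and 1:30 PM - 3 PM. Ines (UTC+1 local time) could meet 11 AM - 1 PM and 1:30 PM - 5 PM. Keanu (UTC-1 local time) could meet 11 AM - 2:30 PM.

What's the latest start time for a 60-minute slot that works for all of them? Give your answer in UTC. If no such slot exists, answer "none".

Rosa in UTC: 12:00-15:00, 16:30-18:00 (add 3h to convert from UTC-3).
Ines in UTC: 10:00-12:00, 12:30-16:00 (subtract 1h to convert from UTC+1).
Keanu in UTC: 12:00-15:30 (add 1h to convert from UTC-1).
Rosa ∩ Ines: 12:30-15:00.
Rosa ∩ Ines ∩ Keanu: 12:30-15:00.
The last common window of at least 60 minutes is 12:30-15:00; a 60-minute meeting can start as late as 14:00 and still end by 15:00.

14:00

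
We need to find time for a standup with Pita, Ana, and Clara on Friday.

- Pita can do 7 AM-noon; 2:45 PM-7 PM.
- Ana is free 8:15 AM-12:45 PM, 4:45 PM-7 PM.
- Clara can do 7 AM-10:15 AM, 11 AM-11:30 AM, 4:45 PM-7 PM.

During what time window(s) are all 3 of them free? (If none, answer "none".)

Pita ∩ Ana: 08:15-12:00, 16:45-19:00.
Pita ∩ Ana ∩ Clara: 08:15-10:15, 11:00-11:30, 16:45-19:00.

08:15-10:15, 11:00-11:30, 16:45-19:00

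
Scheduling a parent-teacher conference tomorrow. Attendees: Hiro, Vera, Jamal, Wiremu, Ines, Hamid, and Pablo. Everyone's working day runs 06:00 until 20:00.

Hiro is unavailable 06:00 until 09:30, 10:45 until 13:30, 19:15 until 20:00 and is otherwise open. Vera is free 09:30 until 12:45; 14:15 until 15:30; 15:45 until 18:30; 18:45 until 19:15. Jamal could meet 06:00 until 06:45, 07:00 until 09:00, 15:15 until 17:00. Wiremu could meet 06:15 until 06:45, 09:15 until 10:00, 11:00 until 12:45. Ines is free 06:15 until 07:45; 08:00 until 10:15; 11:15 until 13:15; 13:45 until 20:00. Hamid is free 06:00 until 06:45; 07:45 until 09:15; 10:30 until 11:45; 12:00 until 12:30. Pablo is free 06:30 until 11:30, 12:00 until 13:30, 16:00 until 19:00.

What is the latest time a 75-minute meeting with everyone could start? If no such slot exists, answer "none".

Hiro free: 09:30-10:45, 13:30-19:15 (invert busy blocks within the working day).
Vera free: 09:30-12:45, 14:15-15:30, 15:45-18:30, 18:45-19:15.
Jamal free: 06:00-06:45, 07:00-09:00, 15:15-17:00.
Wiremu free: 06:15-06:45, 09:15-10:00, 11:00-12:45.
Ines free: 06:15-07:45, 08:00-10:15, 11:15-13:15, 13:45-20:00.
Hamid free: 06:00-06:45, 07:45-09:15, 10:30-11:45, 12:00-12:30.
Pablo free: 06:30-11:30, 12:00-13:30, 16:00-19:00.
Hiro ∩ Vera: 09:30-10:45, 14:15-15:30, 15:45-18:30, 18:45-19:15.
Hiro ∩ Vera ∩ Jamal: 15:15-15:30, 15:45-17:00.
Hiro ∩ Vera ∩ Jamal ∩ Wiremu: ∅.
Hiro ∩ Vera ∩ Jamal ∩ Wiremu ∩ Ines: ∅.
Hiro ∩ Vera ∩ Jamal ∩ Wiremu ∩ Ines ∩ Hamid: ∅.
Hiro ∩ Vera ∩ Jamal ∩ Wiremu ∩ Ines ∩ Hamid ∩ Pablo: ∅.
There is no time when everyone is free.
No common window is at least 75 minutes long.

none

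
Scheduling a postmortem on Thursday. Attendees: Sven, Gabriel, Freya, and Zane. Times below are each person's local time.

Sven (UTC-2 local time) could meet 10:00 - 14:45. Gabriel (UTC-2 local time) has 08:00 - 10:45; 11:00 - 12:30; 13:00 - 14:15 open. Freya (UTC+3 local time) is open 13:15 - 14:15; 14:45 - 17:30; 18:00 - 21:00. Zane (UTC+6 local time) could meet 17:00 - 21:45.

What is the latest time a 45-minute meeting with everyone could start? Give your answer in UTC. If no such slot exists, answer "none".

Sven in UTC: 12:00-16:45 (add 2h to convert from UTC-2).
Gabriel in UTC: 10:00-12:45, 13:00-14:30, 15:00-16:15 (add 2h to convert from UTC-2).
Freya in UTC: 10:15-11:15, 11:45-14:30, 15:00-18:00 (subtract 3h to convert from UTC+3).
Zane in UTC: 11:00-15:45 (subtract 6h to convert from UTC+6).
Sven ∩ Gabriel: 12:00-12:45, 13:00-14:30, 15:00-16:15.
Sven ∩ Gabriel ∩ Freya: 12:00-12:45, 13:00-14:30, 15:00-16:15.
Sven ∩ Gabriel ∩ Freya ∩ Zane: 12:00-12:45, 13:00-14:30, 15:00-15:45.
The last common window of at least 45 minutes is 15:00-15:45; a 45-minute meeting can start as late as 15:00 and still end by 15:45.

15:00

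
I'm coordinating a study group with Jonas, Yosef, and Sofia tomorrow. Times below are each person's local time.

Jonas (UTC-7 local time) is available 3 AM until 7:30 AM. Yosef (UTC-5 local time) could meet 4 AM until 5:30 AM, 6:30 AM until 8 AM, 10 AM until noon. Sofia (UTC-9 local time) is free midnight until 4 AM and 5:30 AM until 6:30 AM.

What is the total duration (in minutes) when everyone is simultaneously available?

120

Jonas in UTC: 10:00-14:30 (add 7h to convert from UTC-7).
Yosef in UTC: 09:00-10:30, 11:30-13:00, 15:00-17:00 (add 5h to convert from UTC-5).
Sofia in UTC: 09:00-13:00, 14:30-15:30 (add 9h to convert from UTC-9).
Jonas ∩ Yosef: 10:00-10:30, 11:30-13:00.
Jonas ∩ Yosef ∩ Sofia: 10:00-10:30, 11:30-13:00.
Summing the common windows: 30 + 90 = 120 minutes.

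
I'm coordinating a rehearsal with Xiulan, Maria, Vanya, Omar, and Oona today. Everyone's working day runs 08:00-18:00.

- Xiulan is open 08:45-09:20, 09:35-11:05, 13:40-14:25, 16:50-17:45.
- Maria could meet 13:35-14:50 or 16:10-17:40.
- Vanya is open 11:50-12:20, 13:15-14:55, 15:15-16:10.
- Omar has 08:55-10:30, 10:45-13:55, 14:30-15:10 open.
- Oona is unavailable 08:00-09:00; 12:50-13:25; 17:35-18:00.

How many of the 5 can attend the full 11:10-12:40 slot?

Xiulan free: 08:45-09:20, 09:35-11:05, 13:40-14:25, 16:50-17:45.
Maria free: 13:35-14:50, 16:10-17:40.
Vanya free: 11:50-12:20, 13:15-14:55, 15:15-16:10.
Omar free: 08:55-10:30, 10:45-13:55, 14:30-15:10.
Oona free: 09:00-12:50, 13:25-17:35 (invert busy blocks within the working day).
Omar and Oona can make the full 11:10-12:40 slot — that's 2.

2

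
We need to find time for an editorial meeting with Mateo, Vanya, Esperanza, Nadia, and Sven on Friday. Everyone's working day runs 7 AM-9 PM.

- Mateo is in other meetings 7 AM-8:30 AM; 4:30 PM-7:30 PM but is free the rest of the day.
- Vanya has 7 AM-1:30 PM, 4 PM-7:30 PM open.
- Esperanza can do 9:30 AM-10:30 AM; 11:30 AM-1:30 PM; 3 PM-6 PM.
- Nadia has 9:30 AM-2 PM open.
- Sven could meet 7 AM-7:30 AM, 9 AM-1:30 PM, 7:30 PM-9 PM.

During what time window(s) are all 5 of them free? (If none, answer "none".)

09:30-10:30, 11:30-13:30

Mateo free: 08:30-16:30, 19:30-21:00 (invert busy blocks within the working day).
Vanya free: 07:00-13:30, 16:00-19:30.
Esperanza free: 09:30-10:30, 11:30-13:30, 15:00-18:00.
Nadia free: 09:30-14:00.
Sven free: 07:00-07:30, 09:00-13:30, 19:30-21:00.
Mateo ∩ Vanya: 08:30-13:30, 16:00-16:30.
Mateo ∩ Vanya ∩ Esperanza: 09:30-10:30, 11:30-13:30, 16:00-16:30.
Mateo ∩ Vanya ∩ Esperanza ∩ Nadia: 09:30-10:30, 11:30-13:30.
Mateo ∩ Vanya ∩ Esperanza ∩ Nadia ∩ Sven: 09:30-10:30, 11:30-13:30.
Those are the intersection windows.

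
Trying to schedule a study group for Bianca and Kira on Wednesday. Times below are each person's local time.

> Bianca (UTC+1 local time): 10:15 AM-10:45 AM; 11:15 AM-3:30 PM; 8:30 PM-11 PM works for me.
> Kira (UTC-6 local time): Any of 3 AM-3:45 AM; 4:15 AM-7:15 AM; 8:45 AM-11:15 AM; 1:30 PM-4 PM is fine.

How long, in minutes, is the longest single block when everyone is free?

180

Bianca in UTC: 09:15-09:45, 10:15-14:30, 19:30-22:00 (subtract 1h to convert from UTC+1).
Kira in UTC: 09:00-09:45, 10:15-13:15, 14:45-17:15, 19:30-22:00 (add 6h to convert from UTC-6).
Bianca ∩ Kira: 09:15-09:45, 10:15-13:15, 19:30-22:00.
The longest is 10:15-13:15 at 180 minutes.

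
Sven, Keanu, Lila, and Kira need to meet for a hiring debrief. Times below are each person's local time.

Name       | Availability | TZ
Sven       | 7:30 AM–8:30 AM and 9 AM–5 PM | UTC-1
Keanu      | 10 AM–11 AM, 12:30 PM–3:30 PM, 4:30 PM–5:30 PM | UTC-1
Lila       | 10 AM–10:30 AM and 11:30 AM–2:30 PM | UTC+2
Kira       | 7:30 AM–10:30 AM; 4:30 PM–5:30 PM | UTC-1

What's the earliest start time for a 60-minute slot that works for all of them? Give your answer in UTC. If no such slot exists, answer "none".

Sven in UTC: 08:30-09:30, 10:00-18:00 (add 1h to convert from UTC-1).
Keanu in UTC: 11:00-12:00, 13:30-16:30, 17:30-18:30 (add 1h to convert from UTC-1).
Lila in UTC: 08:00-08:30, 09:30-12:30 (subtract 2h to convert from UTC+2).
Kira in UTC: 08:30-11:30, 17:30-18:30 (add 1h to convert from UTC-1).
Sven ∩ Keanu: 11:00-12:00, 13:30-16:30, 17:30-18:00.
Sven ∩ Keanu ∩ Lila: 11:00-12:00.
Sven ∩ Keanu ∩ Lila ∩ Kira: 11:00-11:30.
Those are the intersection windows.
No common window is at least 60 minutes long.

none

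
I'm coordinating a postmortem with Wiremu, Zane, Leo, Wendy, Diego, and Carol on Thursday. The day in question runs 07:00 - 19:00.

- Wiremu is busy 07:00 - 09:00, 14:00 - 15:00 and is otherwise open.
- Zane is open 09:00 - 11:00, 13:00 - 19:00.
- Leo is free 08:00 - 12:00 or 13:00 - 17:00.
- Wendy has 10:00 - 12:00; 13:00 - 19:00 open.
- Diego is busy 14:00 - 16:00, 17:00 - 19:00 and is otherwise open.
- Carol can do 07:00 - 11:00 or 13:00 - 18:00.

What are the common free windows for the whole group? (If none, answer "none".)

10:00-11:00, 13:00-14:00, 16:00-17:00

Wiremu free: 09:00-14:00, 15:00-19:00 (invert busy blocks within the working day).
Zane free: 09:00-11:00, 13:00-19:00.
Leo free: 08:00-12:00, 13:00-17:00.
Wendy free: 10:00-12:00, 13:00-19:00.
Diego free: 07:00-14:00, 16:00-17:00 (invert busy blocks within the working day).
Carol free: 07:00-11:00, 13:00-18:00.
Wiremu ∩ Zane: 09:00-11:00, 13:00-14:00, 15:00-19:00.
Wiremu ∩ Zane ∩ Leo: 09:00-11:00, 13:00-14:00, 15:00-17:00.
Wiremu ∩ Zane ∩ Leo ∩ Wendy: 10:00-11:00, 13:00-14:00, 15:00-17:00.
Wiremu ∩ Zane ∩ Leo ∩ Wendy ∩ Diego: 10:00-11:00, 13:00-14:00, 16:00-17:00.
Wiremu ∩ Zane ∩ Leo ∩ Wendy ∩ Diego ∩ Carol: 10:00-11:00, 13:00-14:00, 16:00-17:00.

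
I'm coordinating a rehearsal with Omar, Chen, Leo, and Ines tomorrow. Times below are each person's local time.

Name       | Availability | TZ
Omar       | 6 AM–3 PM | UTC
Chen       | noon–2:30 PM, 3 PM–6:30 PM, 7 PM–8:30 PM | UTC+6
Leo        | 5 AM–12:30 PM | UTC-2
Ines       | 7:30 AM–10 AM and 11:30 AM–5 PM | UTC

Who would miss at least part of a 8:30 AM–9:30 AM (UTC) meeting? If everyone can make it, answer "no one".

Chen

Omar in UTC: 06:00-15:00.
Chen in UTC: 06:00-08:30, 09:00-12:30, 13:00-14:30 (subtract 6h to convert from UTC+6).
Leo in UTC: 07:00-14:30 (add 2h to convert from UTC-2).
Ines in UTC: 07:30-10:00, 11:30-17:00.
Omar: free for 08:30-09:30. Chen: not fully free for 08:30-09:30. Leo: free for 08:30-09:30. Ines: free for 08:30-09:30.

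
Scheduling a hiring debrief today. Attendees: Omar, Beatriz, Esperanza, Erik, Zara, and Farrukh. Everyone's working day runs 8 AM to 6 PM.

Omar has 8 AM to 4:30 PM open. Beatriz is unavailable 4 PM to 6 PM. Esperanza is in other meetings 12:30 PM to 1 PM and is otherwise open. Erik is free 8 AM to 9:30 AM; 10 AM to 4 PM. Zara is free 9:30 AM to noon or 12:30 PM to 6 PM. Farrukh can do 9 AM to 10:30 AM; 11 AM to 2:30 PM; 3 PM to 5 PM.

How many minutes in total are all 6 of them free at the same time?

Omar free: 08:00-16:30.
Beatriz free: 08:00-16:00 (invert busy blocks within the working day).
Esperanza free: 08:00-12:30, 13:00-18:00 (invert busy blocks within the working day).
Erik free: 08:00-09:30, 10:00-16:00.
Zara free: 09:30-12:00, 12:30-18:00.
Farrukh free: 09:00-10:30, 11:00-14:30, 15:00-17:00.
Omar ∩ Beatriz: 08:00-16:00.
Omar ∩ Beatriz ∩ Esperanza: 08:00-12:30, 13:00-16:00.
Omar ∩ Beatriz ∩ Esperanza ∩ Erik: 08:00-09:30, 10:00-12:30, 13:00-16:00.
Omar ∩ Beatriz ∩ Esperanza ∩ Erik ∩ Zara: 10:00-12:00, 13:00-16:00.
Omar ∩ Beatriz ∩ Esperanza ∩ Erik ∩ Zara ∩ Farrukh: 10:00-10:30, 11:00-12:00, 13:00-14:30, 15:00-16:00.
So the common availability across everyone is 10:00-10:30, 11:00-12:00, 13:00-14:30, 15:00-16:00.
Summing the common windows: 30 + 60 + 90 + 60 = 240 minutes.

240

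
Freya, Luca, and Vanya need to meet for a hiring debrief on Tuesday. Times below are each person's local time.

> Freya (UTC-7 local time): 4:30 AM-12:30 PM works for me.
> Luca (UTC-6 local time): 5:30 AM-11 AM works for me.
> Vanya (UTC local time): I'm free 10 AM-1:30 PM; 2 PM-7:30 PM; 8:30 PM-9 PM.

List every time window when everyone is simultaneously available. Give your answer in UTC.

11:30-13:30, 14:00-17:00

Freya in UTC: 11:30-19:30 (add 7h to convert from UTC-7).
Luca in UTC: 11:30-17:00 (add 6h to convert from UTC-6).
Vanya in UTC: 10:00-13:30, 14:00-19:30, 20:30-21:00.
Freya ∩ Luca: 11:30-17:00.
Freya ∩ Luca ∩ Vanya: 11:30-13:30, 14:00-17:00.
Those are the intersection windows.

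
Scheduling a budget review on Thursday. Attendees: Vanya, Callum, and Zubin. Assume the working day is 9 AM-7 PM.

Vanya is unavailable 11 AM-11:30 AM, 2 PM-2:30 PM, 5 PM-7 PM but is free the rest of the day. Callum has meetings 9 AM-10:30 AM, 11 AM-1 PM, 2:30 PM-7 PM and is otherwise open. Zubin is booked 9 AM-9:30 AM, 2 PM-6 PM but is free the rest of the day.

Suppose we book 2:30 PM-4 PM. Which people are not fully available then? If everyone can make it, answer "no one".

Vanya free: 09:00-11:00, 11:30-14:00, 14:30-17:00 (invert busy blocks within the working day).
Callum free: 10:30-11:00, 13:00-14:30 (invert busy blocks within the working day).
Zubin free: 09:30-14:00, 18:00-19:00 (invert busy blocks within the working day).
Vanya: free for 14:30-16:00. Callum: not fully free for 14:30-16:00. Zubin: not fully free for 14:30-16:00.

Callum, Zubin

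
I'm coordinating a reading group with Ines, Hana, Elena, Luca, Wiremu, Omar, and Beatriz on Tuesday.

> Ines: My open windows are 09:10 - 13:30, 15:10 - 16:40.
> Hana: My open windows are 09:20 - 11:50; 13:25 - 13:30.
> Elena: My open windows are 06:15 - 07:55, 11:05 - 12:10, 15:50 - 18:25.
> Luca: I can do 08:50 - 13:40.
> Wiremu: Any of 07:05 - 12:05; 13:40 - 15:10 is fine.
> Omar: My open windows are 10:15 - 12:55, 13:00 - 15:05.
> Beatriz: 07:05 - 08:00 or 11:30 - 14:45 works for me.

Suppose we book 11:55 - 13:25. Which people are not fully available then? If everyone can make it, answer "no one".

Ines: free for 11:55-13:25. Hana: not fully free for 11:55-13:25. Elena: not fully free for 11:55-13:25. Luca: free for 11:55-13:25. Wiremu: not fully free for 11:55-13:25. Omar: not fully free for 11:55-13:25. Beatriz: free for 11:55-13:25.

Elena, Hana, Omar, Wiremu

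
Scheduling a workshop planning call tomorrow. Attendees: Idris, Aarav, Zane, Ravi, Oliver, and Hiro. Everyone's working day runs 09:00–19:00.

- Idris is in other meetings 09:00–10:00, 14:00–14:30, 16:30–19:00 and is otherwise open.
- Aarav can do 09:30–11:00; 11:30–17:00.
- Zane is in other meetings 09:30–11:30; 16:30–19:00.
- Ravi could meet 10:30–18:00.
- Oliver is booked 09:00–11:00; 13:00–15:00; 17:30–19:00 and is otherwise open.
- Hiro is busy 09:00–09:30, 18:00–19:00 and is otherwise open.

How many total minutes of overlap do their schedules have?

Idris free: 10:00-14:00, 14:30-16:30 (invert busy blocks within the working day).
Aarav free: 09:30-11:00, 11:30-17:00.
Zane free: 09:00-09:30, 11:30-16:30 (invert busy blocks within the working day).
Ravi free: 10:30-18:00.
Oliver free: 11:00-13:00, 15:00-17:30 (invert busy blocks within the working day).
Hiro free: 09:30-18:00 (invert busy blocks within the working day).
Idris ∩ Aarav: 10:00-11:00, 11:30-14:00, 14:30-16:30.
Idris ∩ Aarav ∩ Zane: 11:30-14:00, 14:30-16:30.
Idris ∩ Aarav ∩ Zane ∩ Ravi: 11:30-14:00, 14:30-16:30.
Idris ∩ Aarav ∩ Zane ∩ Ravi ∩ Oliver: 11:30-13:00, 15:00-16:30.
Idris ∩ Aarav ∩ Zane ∩ Ravi ∩ Oliver ∩ Hiro: 11:30-13:00, 15:00-16:30.
So the common availability across everyone is 11:30-13:00, 15:00-16:30.
Summing the common windows: 90 + 90 = 180 minutes.

180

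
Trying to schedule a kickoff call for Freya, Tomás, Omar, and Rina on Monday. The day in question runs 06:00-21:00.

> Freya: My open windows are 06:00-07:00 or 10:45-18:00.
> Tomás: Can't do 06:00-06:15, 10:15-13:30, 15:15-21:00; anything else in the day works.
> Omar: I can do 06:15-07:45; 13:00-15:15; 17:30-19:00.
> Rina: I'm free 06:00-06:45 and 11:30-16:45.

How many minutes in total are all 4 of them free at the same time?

Freya free: 06:00-07:00, 10:45-18:00.
Tomás free: 06:15-10:15, 13:30-15:15 (invert busy blocks within the working day).
Omar free: 06:15-07:45, 13:00-15:15, 17:30-19:00.
Rina free: 06:00-06:45, 11:30-16:45.
Freya ∩ Tomás: 06:15-07:00, 13:30-15:15.
Freya ∩ Tomás ∩ Omar: 06:15-07:00, 13:30-15:15.
Freya ∩ Tomás ∩ Omar ∩ Rina: 06:15-06:45, 13:30-15:15.
Those are the intersection windows.
Summing the common windows: 30 + 105 = 135 minutes.

135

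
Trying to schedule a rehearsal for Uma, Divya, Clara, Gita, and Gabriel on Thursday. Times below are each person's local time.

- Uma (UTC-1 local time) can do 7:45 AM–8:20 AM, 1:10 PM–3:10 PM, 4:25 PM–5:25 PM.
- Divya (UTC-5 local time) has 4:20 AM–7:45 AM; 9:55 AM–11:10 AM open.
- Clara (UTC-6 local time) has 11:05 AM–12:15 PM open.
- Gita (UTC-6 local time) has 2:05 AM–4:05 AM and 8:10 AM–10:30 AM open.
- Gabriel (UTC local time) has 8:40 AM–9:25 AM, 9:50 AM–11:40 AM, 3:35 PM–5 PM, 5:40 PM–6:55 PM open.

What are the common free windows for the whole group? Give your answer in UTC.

none

Uma in UTC: 08:45-09:20, 14:10-16:10, 17:25-18:25 (add 1h to convert from UTC-1).
Divya in UTC: 09:20-12:45, 14:55-16:10 (add 5h to convert from UTC-5).
Clara in UTC: 17:05-18:15 (add 6h to convert from UTC-6).
Gita in UTC: 08:05-10:05, 14:10-16:30 (add 6h to convert from UTC-6).
Gabriel in UTC: 08:40-09:25, 09:50-11:40, 15:35-17:00, 17:40-18:55.
Uma ∩ Divya: 14:55-16:10.
Uma ∩ Divya ∩ Clara: ∅.
Uma ∩ Divya ∩ Clara ∩ Gita: ∅.
Uma ∩ Divya ∩ Clara ∩ Gita ∩ Gabriel: ∅.
There is no time when everyone is free.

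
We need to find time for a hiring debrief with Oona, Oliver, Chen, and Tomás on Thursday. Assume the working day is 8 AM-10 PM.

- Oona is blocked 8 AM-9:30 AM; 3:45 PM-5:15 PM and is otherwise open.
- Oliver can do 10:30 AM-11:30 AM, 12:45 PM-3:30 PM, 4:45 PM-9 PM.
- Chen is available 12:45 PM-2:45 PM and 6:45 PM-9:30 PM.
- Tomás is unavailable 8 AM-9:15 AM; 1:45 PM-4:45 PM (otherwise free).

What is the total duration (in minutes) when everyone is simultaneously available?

Oona free: 09:30-15:45, 17:15-22:00 (invert busy blocks within the working day).
Oliver free: 10:30-11:30, 12:45-15:30, 16:45-21:00.
Chen free: 12:45-14:45, 18:45-21:30.
Tomás free: 09:15-13:45, 16:45-22:00 (invert busy blocks within the working day).
Oona ∩ Oliver: 10:30-11:30, 12:45-15:30, 17:15-21:00.
Oona ∩ Oliver ∩ Chen: 12:45-14:45, 18:45-21:00.
Oona ∩ Oliver ∩ Chen ∩ Tomás: 12:45-13:45, 18:45-21:00.
So the common availability across everyone is 12:45-13:45, 18:45-21:00.
Summing the common windows: 60 + 135 = 195 minutes.

195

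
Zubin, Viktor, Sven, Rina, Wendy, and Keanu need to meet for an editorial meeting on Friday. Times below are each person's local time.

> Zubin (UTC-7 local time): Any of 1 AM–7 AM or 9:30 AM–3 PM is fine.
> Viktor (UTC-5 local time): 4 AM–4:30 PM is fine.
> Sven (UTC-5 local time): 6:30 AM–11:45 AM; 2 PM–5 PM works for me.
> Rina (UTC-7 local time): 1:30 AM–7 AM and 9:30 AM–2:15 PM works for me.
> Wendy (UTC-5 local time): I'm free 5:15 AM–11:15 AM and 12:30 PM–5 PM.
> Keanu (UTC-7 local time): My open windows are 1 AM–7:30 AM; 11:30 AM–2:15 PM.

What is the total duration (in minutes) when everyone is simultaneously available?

Zubin in UTC: 08:00-14:00, 16:30-22:00 (add 7h to convert from UTC-7).
Viktor in UTC: 09:00-21:30 (add 5h to convert from UTC-5).
Sven in UTC: 11:30-16:45, 19:00-22:00 (add 5h to convert from UTC-5).
Rina in UTC: 08:30-14:00, 16:30-21:15 (add 7h to convert from UTC-7).
Wendy in UTC: 10:15-16:15, 17:30-22:00 (add 5h to convert from UTC-5).
Keanu in UTC: 08:00-14:30, 18:30-21:15 (add 7h to convert from UTC-7).
Zubin ∩ Viktor: 09:00-14:00, 16:30-21:30.
Zubin ∩ Viktor ∩ Sven: 11:30-14:00, 16:30-16:45, 19:00-21:30.
Zubin ∩ Viktor ∩ Sven ∩ Rina: 11:30-14:00, 16:30-16:45, 19:00-21:15.
Zubin ∩ Viktor ∩ Sven ∩ Rina ∩ Wendy: 11:30-14:00, 19:00-21:15.
Zubin ∩ Viktor ∩ Sven ∩ Rina ∩ Wendy ∩ Keanu: 11:30-14:00, 19:00-21:15.
Summing the common windows: 150 + 135 = 285 minutes.

285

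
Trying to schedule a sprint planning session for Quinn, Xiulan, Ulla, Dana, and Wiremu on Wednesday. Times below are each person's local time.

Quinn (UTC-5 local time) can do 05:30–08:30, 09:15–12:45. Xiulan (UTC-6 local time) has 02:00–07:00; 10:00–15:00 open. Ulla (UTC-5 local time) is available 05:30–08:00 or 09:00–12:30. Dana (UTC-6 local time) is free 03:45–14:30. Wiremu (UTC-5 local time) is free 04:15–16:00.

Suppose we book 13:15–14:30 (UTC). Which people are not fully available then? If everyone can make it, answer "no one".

Quinn, Ulla, Xiulan

Quinn in UTC: 10:30-13:30, 14:15-17:45 (add 5h to convert from UTC-5).
Xiulan in UTC: 08:00-13:00, 16:00-21:00 (add 6h to convert from UTC-6).
Ulla in UTC: 10:30-13:00, 14:00-17:30 (add 5h to convert from UTC-5).
Dana in UTC: 09:45-20:30 (add 6h to convert from UTC-6).
Wiremu in UTC: 09:15-21:00 (add 5h to convert from UTC-5).
Quinn: not fully free for 13:15-14:30. Xiulan: not fully free for 13:15-14:30. Ulla: not fully free for 13:15-14:30. Dana: free for 13:15-14:30. Wiremu: free for 13:15-14:30.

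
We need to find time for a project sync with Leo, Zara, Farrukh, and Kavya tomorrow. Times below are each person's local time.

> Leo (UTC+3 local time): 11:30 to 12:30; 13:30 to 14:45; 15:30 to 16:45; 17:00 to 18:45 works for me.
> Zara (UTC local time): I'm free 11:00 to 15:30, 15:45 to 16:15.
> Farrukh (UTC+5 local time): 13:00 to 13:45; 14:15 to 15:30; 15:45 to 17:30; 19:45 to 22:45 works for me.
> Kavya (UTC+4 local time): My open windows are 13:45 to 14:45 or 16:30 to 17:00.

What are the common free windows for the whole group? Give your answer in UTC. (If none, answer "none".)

none

Leo in UTC: 08:30-09:30, 10:30-11:45, 12:30-13:45, 14:00-15:45 (subtract 3h to convert from UTC+3).
Zara in UTC: 11:00-15:30, 15:45-16:15.
Farrukh in UTC: 08:00-08:45, 09:15-10:30, 10:45-12:30, 14:45-17:45 (subtract 5h to convert from UTC+5).
Kavya in UTC: 09:45-10:45, 12:30-13:00 (subtract 4h to convert from UTC+4).
Leo ∩ Zara: 11:00-11:45, 12:30-13:45, 14:00-15:30.
Leo ∩ Zara ∩ Farrukh: 11:00-11:45, 14:45-15:30.
Leo ∩ Zara ∩ Farrukh ∩ Kavya: ∅.
There is no time when everyone is free.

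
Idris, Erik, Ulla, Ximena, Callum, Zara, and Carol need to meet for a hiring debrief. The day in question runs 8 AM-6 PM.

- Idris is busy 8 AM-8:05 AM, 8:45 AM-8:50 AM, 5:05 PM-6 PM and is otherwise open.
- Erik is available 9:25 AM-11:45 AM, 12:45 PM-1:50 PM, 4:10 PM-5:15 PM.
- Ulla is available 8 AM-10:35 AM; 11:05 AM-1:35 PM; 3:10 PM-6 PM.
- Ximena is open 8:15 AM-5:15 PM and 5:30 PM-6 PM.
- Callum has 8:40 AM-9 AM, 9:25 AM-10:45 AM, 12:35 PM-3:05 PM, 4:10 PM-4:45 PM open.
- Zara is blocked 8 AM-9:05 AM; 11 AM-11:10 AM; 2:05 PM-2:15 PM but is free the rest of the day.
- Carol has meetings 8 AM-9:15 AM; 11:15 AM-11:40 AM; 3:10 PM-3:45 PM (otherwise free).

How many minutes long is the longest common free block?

70

Idris free: 08:05-08:45, 08:50-17:05 (invert busy blocks within the working day).
Erik free: 09:25-11:45, 12:45-13:50, 16:10-17:15.
Ulla free: 08:00-10:35, 11:05-13:35, 15:10-18:00.
Ximena free: 08:15-17:15, 17:30-18:00.
Callum free: 08:40-09:00, 09:25-10:45, 12:35-15:05, 16:10-16:45.
Zara free: 09:05-11:00, 11:10-14:05, 14:15-18:00 (invert busy blocks within the working day).
Carol free: 09:15-11:15, 11:40-15:10, 15:45-18:00 (invert busy blocks within the working day).
Idris ∩ Erik: 09:25-11:45, 12:45-13:50, 16:10-17:05.
Idris ∩ Erik ∩ Ulla: 09:25-10:35, 11:05-11:45, 12:45-13:35, 16:10-17:05.
Idris ∩ Erik ∩ Ulla ∩ Ximena: 09:25-10:35, 11:05-11:45, 12:45-13:35, 16:10-17:05.
Idris ∩ Erik ∩ Ulla ∩ Ximena ∩ Callum: 09:25-10:35, 12:45-13:35, 16:10-16:45.
Idris ∩ Erik ∩ Ulla ∩ Ximena ∩ Callum ∩ Zara: 09:25-10:35, 12:45-13:35, 16:10-16:45.
Idris ∩ Erik ∩ Ulla ∩ Ximena ∩ Callum ∩ Zara ∩ Carol: 09:25-10:35, 12:45-13:35, 16:10-16:45.
So the common availability across everyone is 09:25-10:35, 12:45-13:35, 16:10-16:45.
The longest is 09:25-10:35 at 70 minutes.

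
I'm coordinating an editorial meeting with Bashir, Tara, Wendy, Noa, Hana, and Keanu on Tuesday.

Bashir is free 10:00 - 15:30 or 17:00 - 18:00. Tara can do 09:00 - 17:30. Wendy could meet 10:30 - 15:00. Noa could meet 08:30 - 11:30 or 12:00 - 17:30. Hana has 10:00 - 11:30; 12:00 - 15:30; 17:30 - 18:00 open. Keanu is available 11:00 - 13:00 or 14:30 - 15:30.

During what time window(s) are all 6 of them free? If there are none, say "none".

Bashir ∩ Tara: 10:00-15:30, 17:00-17:30.
Bashir ∩ Tara ∩ Wendy: 10:30-15:00.
Bashir ∩ Tara ∩ Wendy ∩ Noa: 10:30-11:30, 12:00-15:00.
Bashir ∩ Tara ∩ Wendy ∩ Noa ∩ Hana: 10:30-11:30, 12:00-15:00.
Bashir ∩ Tara ∩ Wendy ∩ Noa ∩ Hana ∩ Keanu: 11:00-11:30, 12:00-13:00, 14:30-15:00.

11:00-11:30, 12:00-13:00, 14:30-15:00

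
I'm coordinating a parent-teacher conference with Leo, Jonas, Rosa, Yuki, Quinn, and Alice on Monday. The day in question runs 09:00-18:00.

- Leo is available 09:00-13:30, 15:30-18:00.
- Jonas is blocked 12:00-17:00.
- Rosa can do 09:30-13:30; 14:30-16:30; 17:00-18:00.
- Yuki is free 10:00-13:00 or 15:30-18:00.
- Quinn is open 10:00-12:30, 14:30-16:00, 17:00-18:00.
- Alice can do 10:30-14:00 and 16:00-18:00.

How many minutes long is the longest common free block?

Leo free: 09:00-13:30, 15:30-18:00.
Jonas free: 09:00-12:00, 17:00-18:00 (invert busy blocks within the working day).
Rosa free: 09:30-13:30, 14:30-16:30, 17:00-18:00.
Yuki free: 10:00-13:00, 15:30-18:00.
Quinn free: 10:00-12:30, 14:30-16:00, 17:00-18:00.
Alice free: 10:30-14:00, 16:00-18:00.
Leo ∩ Jonas: 09:00-12:00, 17:00-18:00.
Leo ∩ Jonas ∩ Rosa: 09:30-12:00, 17:00-18:00.
Leo ∩ Jonas ∩ Rosa ∩ Yuki: 10:00-12:00, 17:00-18:00.
Leo ∩ Jonas ∩ Rosa ∩ Yuki ∩ Quinn: 10:00-12:00, 17:00-18:00.
Leo ∩ Jonas ∩ Rosa ∩ Yuki ∩ Quinn ∩ Alice: 10:30-12:00, 17:00-18:00.
The longest is 10:30-12:00 at 90 minutes.

90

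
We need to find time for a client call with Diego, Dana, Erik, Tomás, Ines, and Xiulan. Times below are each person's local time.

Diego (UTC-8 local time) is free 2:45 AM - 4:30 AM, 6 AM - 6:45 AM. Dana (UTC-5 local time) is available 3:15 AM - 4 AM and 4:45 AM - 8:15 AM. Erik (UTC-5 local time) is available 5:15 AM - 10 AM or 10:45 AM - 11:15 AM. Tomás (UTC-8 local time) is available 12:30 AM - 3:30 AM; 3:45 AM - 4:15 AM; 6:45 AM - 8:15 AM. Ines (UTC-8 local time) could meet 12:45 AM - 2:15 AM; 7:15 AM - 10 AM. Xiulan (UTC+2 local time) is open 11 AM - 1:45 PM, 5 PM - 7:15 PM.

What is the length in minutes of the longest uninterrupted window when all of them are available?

Diego in UTC: 10:45-12:30, 14:00-14:45 (add 8h to convert from UTC-8).
Dana in UTC: 08:15-09:00, 09:45-13:15 (add 5h to convert from UTC-5).
Erik in UTC: 10:15-15:00, 15:45-16:15 (add 5h to convert from UTC-5).
Tomás in UTC: 08:30-11:30, 11:45-12:15, 14:45-16:15 (add 8h to convert from UTC-8).
Ines in UTC: 08:45-10:15, 15:15-18:00 (add 8h to convert from UTC-8).
Xiulan in UTC: 09:00-11:45, 15:00-17:15 (subtract 2h to convert from UTC+2).
Diego ∩ Dana: 10:45-12:30.
Diego ∩ Dana ∩ Erik: 10:45-12:30.
Diego ∩ Dana ∩ Erik ∩ Tomás: 10:45-11:30, 11:45-12:15.
Diego ∩ Dana ∩ Erik ∩ Tomás ∩ Ines: ∅.
Diego ∩ Dana ∩ Erik ∩ Tomás ∩ Ines ∩ Xiulan: ∅.
There is no time when everyone is free.
No common window exists, so the longest block is 0 minutes.

0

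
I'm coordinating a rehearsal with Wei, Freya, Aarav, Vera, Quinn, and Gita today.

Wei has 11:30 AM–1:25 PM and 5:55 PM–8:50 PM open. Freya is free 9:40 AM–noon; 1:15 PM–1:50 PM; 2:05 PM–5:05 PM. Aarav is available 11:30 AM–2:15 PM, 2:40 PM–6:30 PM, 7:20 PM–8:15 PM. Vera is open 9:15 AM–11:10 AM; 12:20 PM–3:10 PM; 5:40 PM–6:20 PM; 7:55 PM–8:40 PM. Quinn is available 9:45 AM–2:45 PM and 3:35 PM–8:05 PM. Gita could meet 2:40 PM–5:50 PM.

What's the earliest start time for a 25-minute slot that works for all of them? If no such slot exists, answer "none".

Wei ∩ Freya: 11:30-12:00, 13:15-13:25.
Wei ∩ Freya ∩ Aarav: 11:30-12:00, 13:15-13:25.
Wei ∩ Freya ∩ Aarav ∩ Vera: 13:15-13:25.
Wei ∩ Freya ∩ Aarav ∩ Vera ∩ Quinn: 13:15-13:25.
Wei ∩ Freya ∩ Aarav ∩ Vera ∩ Quinn ∩ Gita: ∅.
There is no time when everyone is free.
No common window is at least 25 minutes long.

none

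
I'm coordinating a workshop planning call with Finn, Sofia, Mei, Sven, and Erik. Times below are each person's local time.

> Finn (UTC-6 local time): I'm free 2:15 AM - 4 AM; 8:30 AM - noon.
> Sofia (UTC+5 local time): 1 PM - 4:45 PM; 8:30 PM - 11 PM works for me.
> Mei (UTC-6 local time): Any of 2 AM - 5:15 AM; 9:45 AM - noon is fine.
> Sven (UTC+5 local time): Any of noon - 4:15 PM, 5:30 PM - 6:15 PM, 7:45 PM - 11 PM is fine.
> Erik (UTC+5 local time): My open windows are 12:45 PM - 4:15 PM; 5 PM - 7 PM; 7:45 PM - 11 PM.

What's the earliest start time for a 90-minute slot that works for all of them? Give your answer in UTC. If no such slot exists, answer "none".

08:15

Finn in UTC: 08:15-10:00, 14:30-18:00 (add 6h to convert from UTC-6).
Sofia in UTC: 08:00-11:45, 15:30-18:00 (subtract 5h to convert from UTC+5).
Mei in UTC: 08:00-11:15, 15:45-18:00 (add 6h to convert from UTC-6).
Sven in UTC: 07:00-11:15, 12:30-13:15, 14:45-18:00 (subtract 5h to convert from UTC+5).
Erik in UTC: 07:45-11:15, 12:00-14:00, 14:45-18:00 (subtract 5h to convert from UTC+5).
Finn ∩ Sofia: 08:15-10:00, 15:30-18:00.
Finn ∩ Sofia ∩ Mei: 08:15-10:00, 15:45-18:00.
Finn ∩ Sofia ∩ Mei ∩ Sven: 08:15-10:00, 15:45-18:00.
Finn ∩ Sofia ∩ Mei ∩ Sven ∩ Erik: 08:15-10:00, 15:45-18:00.
The first common window of at least 90 minutes is 08:15-10:00, so the earliest start is 08:15.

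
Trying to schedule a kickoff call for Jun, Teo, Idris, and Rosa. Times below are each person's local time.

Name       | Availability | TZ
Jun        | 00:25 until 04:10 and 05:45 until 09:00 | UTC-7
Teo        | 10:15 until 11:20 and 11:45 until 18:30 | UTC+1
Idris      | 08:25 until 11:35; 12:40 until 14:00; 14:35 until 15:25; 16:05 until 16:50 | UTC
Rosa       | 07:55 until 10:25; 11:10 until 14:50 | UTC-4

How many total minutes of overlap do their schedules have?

90

Jun in UTC: 07:25-11:10, 12:45-16:00 (add 7h to convert from UTC-7).
Teo in UTC: 09:15-10:20, 10:45-17:30 (subtract 1h to convert from UTC+1).
Idris in UTC: 08:25-11:35, 12:40-14:00, 14:35-15:25, 16:05-16:50.
Rosa in UTC: 11:55-14:25, 15:10-18:50 (add 4h to convert from UTC-4).
Jun ∩ Teo: 09:15-10:20, 10:45-11:10, 12:45-16:00.
Jun ∩ Teo ∩ Idris: 09:15-10:20, 10:45-11:10, 12:45-14:00, 14:35-15:25.
Jun ∩ Teo ∩ Idris ∩ Rosa: 12:45-14:00, 15:10-15:25.
Summing the common windows: 75 + 15 = 90 minutes.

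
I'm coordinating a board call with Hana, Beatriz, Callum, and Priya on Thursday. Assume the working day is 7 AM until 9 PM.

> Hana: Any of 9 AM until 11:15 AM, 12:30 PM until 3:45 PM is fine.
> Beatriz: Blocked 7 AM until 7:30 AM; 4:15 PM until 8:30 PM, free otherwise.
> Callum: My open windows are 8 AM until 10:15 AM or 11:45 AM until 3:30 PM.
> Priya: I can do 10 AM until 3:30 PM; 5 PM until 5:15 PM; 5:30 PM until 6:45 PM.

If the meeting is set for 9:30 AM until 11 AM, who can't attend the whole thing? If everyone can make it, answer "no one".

Hana free: 09:00-11:15, 12:30-15:45.
Beatriz free: 07:30-16:15, 20:30-21:00 (invert busy blocks within the working day).
Callum free: 08:00-10:15, 11:45-15:30.
Priya free: 10:00-15:30, 17:00-17:15, 17:30-18:45.
Hana: free for 09:30-11:00. Beatriz: free for 09:30-11:00. Callum: not fully free for 09:30-11:00. Priya: not fully free for 09:30-11:00.

Callum, Priya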